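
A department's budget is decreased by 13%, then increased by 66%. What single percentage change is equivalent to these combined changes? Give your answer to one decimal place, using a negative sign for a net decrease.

The combined multiplier is 0.87 × 1.66 = 1.4442.
That corresponds to an increase of 44.4%.

44.4%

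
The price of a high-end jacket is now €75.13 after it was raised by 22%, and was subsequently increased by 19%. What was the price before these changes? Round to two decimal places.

Undoing the 19% increase: €75.13 ÷ 1.19 ≈ €63.134454.
Undoing the 22% increase: €63.134454 ÷ 1.22 ≈ €51.75.

€51.75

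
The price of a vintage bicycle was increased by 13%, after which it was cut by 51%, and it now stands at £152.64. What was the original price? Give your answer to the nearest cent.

Undoing the 51% decrease: £152.64 ÷ 0.49 ≈ £311.510204.
Undoing the 13% increase: £311.510204 ÷ 1.13 ≈ £275.67.

£275.67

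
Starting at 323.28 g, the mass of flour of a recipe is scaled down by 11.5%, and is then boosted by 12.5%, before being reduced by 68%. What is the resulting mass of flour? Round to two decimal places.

Each change multiplies by a factor: 0.885 × 1.125 × 0.32 = 0.3186.
323.28 × 0.3186 = 102.997008 ≈ 103.00.

103.00 g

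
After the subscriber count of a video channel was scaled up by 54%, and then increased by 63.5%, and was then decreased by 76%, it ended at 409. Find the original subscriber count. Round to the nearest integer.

Undoing the 76% decrease: 409 ÷ 0.24 ≈ 1704.166667.
Undoing the 63.5% increase: 1704.166667 ÷ 1.635 ≈ 1042.303772.
Undoing the 54% increase: 1042.303772 ÷ 1.54 ≈ 677.

677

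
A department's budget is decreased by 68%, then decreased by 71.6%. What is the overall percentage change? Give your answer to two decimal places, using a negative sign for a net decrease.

The combined multiplier is 0.32 × 0.284 = 0.09088.
That corresponds to a decrease of 90.91%.

-90.91%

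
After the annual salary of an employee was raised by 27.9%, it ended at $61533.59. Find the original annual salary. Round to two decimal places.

The overall multiplier applied was 1.279.
So the original annual salary was $61533.59 ÷ 1.279 ≈ $48110.70.

$48110.70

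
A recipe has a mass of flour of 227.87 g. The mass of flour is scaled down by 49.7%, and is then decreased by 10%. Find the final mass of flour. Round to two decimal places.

103.16 g

49.7% decrease: 227.87 × 0.503 = 114.61861.
Apply the 10% decrease: 114.61861 × 0.9 = 103.156749 ≈ 103.16.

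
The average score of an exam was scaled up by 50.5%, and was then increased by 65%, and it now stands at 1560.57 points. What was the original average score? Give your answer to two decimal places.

The overall multiplier applied was 1.505 × 1.65 = 2.48325.
So the original average score was 1560.57 ÷ 2.48325 ≈ 628.44 points.

628.44 points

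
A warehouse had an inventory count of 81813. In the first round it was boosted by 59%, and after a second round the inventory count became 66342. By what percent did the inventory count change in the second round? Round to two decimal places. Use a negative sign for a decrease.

-49.00%

After the first round: 81813 × 1.59 = 130082.67.
Second-round multiplier: 66342 ÷ 130082.67 ≈ 0.509999.
That is a change of -49.00%.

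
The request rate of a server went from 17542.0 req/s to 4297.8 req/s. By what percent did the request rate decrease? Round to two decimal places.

Change: 4297.8 − 17542.0 = -13244.2.
Relative to the original: -13244.2 ÷ 17542.0 ≈ -75.50%.
So the request rate decreased by 75.50%.

75.50%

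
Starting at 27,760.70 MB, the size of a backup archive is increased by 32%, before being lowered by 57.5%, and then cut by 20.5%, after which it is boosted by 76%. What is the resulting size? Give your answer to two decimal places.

Each change multiplies by a factor: 1.32 × 0.425 × 0.795 × 1.76 = 0.7849512.
27,760.70 × 0.7849512 = 21790.79477784 ≈ 21,790.79.

21,790.79 MB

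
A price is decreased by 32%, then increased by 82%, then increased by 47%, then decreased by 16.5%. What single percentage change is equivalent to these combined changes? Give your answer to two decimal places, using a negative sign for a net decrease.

51.91%

The combined multiplier is 0.68 × 1.82 × 1.47 × 0.835 = 1.51909212.
That corresponds to an increase of 51.91%.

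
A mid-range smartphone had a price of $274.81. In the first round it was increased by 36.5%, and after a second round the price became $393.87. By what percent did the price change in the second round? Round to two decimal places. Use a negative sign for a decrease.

After the first round: $274.81 × 1.365 = $375.11565.
Second-round multiplier: $393.87 ÷ $375.11565 ≈ 1.049996.
That is a change of 5.00%.

5.00%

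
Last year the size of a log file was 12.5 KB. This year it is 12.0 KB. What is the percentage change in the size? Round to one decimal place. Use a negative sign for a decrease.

Change: 12.0 − 12.5 = -0.5.
Relative to the original: -0.5 ÷ 12.5 = -4.0%.

-4.0%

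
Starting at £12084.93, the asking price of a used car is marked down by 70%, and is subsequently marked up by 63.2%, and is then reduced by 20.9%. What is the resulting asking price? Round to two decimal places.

£4680.17

Each change multiplies by a factor: 0.3 × 1.632 × 0.791 = 0.3872736.
£12084.93 × 0.3872736 = £4680.174346848 ≈ £4680.17.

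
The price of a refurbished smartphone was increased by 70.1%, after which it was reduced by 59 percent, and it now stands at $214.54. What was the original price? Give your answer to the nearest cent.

$307.62

The overall multiplier applied was 1.701 × 0.41 = 0.69741.
So the original price was $214.54 ÷ 0.69741 ≈ $307.62.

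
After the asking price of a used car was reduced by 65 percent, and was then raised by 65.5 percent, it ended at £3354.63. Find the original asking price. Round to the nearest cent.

Undoing the 65.5% increase: £3354.63 ÷ 1.655 ≈ £2026.966767.
Undoing the 65% decrease: £2026.966767 ÷ 0.35 ≈ £5791.33.

£5791.33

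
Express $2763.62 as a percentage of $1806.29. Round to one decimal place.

153.0%

$2763.62 ÷ $1806.29 ≈ 153.0%.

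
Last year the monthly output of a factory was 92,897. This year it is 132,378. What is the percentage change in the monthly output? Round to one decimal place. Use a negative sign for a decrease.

Change: 132,378 − 92,897 = 39,481.
Relative to the original: 39,481 ÷ 92,897 ≈ 42.5%.

42.5%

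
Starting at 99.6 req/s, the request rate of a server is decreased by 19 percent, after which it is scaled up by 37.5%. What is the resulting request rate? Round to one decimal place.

After the 19% decrease: 99.6 × 0.81 = 80.676.
After the 37.5% increase: 80.676 × 1.375 = 110.9295 ≈ 110.9.

110.9 req/s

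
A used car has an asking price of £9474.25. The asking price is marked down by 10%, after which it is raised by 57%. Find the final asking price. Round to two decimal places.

£13387.12

Apply the 10% decrease: £9474.25 × 0.9 = £8526.825.
After the 57% increase: £8526.825 × 1.57 = £13387.11525 ≈ £13387.12.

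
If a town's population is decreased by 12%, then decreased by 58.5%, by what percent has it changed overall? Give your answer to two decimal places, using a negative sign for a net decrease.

-63.48%

A 12% decrease multiplies by 0.88.
Then a 58.5% decrease: 0.88 × 0.415 = 0.3652.
Overall factor 0.3652, i.e. -63.48%.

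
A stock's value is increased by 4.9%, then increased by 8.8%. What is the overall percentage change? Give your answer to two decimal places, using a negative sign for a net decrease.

The combined multiplier is 1.049 × 1.088 = 1.141312.
That corresponds to an increase of 14.13%.

14.13%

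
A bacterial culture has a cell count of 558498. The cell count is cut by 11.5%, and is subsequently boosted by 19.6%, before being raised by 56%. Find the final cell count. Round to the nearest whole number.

922191

Each change multiplies by a factor: 0.885 × 1.196 × 1.56 = 1.6511976.
558498 × 1.6511976 = 922190.5572048 ≈ 922191.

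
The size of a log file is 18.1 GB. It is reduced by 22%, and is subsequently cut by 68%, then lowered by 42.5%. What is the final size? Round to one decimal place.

Each change multiplies by a factor: 0.78 × 0.32 × 0.575 = 0.14352.
18.1 × 0.14352 = 2.597712 ≈ 2.6.

2.6 GB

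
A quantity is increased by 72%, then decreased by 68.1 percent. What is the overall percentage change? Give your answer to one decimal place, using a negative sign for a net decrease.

-45.1%

The combined multiplier is 1.72 × 0.319 = 0.54868.
That corresponds to a decrease of 45.1%.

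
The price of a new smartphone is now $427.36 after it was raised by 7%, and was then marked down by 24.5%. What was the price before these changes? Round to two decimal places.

$529.01

The overall multiplier applied was 1.07 × 0.755 = 0.80785.
So the original price was $427.36 ÷ 0.80785 ≈ $529.01.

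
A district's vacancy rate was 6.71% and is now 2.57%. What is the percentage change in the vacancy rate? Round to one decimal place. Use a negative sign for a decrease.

The change is 2.57 − 6.71 = -4.14 percentage points.
Relative to the original 6.71%, that is -4.14 ÷ 6.71 ≈ -61.7%.

-61.7%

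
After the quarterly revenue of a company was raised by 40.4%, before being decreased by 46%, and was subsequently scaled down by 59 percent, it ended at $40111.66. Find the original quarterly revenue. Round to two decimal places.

Undoing the 59% decrease: $40111.66 ÷ 0.41 ≈ $97833.317073.
Undoing the 46% decrease: $97833.317073 ÷ 0.54 ≈ $181172.809394.
Undoing the 40.4% increase: $181172.809394 ÷ 1.404 ≈ $129040.46.

$129040.46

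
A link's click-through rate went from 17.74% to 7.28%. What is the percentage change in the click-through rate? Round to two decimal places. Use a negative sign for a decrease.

The change is 7.28 − 17.74 = -10.46 percentage points.
Relative to the original 17.74%, that is -10.46 ÷ 17.74 ≈ -58.96%.

-58.96%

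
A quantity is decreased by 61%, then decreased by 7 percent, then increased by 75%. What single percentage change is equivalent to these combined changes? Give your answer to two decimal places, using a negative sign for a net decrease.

A 61% decrease multiplies by 0.39.
Then a 7% decrease: 0.39 × 0.93 = 0.3627.
Then a 75% increase: 0.3627 × 1.75 = 0.634725.
Overall factor 0.634725, i.e. -36.53%.

-36.53%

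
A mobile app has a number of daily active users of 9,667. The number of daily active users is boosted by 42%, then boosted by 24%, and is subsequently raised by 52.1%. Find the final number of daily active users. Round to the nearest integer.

25,890

After the 42% increase: 9,667 × 1.42 = 13727.14.
24% increase: 13727.14 × 1.24 = 17021.6536.
After the 52.1% increase: 17021.6536 × 1.521 = 25889.9351256 ≈ 25,890.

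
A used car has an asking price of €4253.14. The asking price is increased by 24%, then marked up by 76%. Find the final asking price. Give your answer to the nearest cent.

€9282.05

24% increase: €4253.14 × 1.24 = €5273.8936.
76% increase: €5273.8936 × 1.76 = €9282.052736 ≈ €9282.05.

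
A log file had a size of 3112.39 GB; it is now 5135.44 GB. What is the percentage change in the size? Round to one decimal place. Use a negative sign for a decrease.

Change: 5135.44 − 3112.39 = 2023.05.
Relative to the original: 2023.05 ÷ 3112.39 ≈ 65.0%.

65.0%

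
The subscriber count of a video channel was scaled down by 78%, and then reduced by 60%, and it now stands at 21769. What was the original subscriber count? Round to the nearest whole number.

247375

Undoing the 60% decrease: 21769 ÷ 0.4 = 54422.5.
Undoing the 78% decrease: 54422.5 ÷ 0.22 = 247375.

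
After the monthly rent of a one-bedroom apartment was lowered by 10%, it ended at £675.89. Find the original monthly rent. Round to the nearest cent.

£750.99

The overall multiplier applied was 0.9.
So the original monthly rent was £675.89 ÷ 0.9 ≈ £750.99.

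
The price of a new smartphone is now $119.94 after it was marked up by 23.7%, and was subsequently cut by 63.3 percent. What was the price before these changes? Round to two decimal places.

$264.20

The overall multiplier applied was 1.237 × 0.367 = 0.453979.
So the original price was $119.94 ÷ 0.453979 ≈ $264.20.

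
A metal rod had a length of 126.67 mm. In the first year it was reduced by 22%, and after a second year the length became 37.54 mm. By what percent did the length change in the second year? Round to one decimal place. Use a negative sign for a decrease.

-62.0%

After the first year: 126.67 × 0.78 = 98.8026.
Second-year multiplier: 37.54 ÷ 98.8026 ≈ 0.37995.
That is a change of -62.0%.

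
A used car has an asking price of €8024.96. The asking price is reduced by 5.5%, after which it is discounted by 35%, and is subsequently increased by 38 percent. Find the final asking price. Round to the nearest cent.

€6802.48

Apply the 5.5% decrease: €8024.96 × 0.945 = €7583.5872.
35% decrease: €7583.5872 × 0.65 = €4929.33168.
38% increase: €4929.33168 × 1.38 = €6802.4777184 ≈ €6802.48.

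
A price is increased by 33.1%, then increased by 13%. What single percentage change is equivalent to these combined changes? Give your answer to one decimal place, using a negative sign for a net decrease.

50.4%

A 33.1% increase multiplies by 1.331.
Then a 13% increase: 1.331 × 1.13 = 1.50403.
Overall factor 1.50403, i.e. 50.4%.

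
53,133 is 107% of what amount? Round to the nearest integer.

49,657

53,133 ÷ 1.07 ≈ 49,657.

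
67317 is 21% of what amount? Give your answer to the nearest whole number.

320557

67317 ÷ 0.21 ≈ 320557.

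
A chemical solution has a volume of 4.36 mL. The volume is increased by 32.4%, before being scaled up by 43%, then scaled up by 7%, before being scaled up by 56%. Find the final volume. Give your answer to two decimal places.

Each change multiplies by a factor: 1.324 × 1.43 × 1.07 × 1.56 = 3.160329744.
4.36 × 3.160329744 = 13.77903768384 ≈ 13.78.

13.78 mL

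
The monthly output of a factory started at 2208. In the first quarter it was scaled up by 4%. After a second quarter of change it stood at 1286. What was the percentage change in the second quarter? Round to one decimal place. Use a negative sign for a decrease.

-44.0%

After the first quarter: 2208 × 1.04 = 2296.32.
Second-quarter multiplier: 1286 ÷ 2296.32 ≈ 0.56003.
That is a change of -44.0%.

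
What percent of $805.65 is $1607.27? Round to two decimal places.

199.50%

$1607.27 ÷ $805.65 ≈ 199.50%.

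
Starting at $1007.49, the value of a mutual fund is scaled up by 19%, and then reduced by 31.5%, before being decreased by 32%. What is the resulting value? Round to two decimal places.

After the 19% increase: $1007.49 × 1.19 = $1198.9131.
After the 31.5% decrease: $1198.9131 × 0.685 = $821.2554735.
Apply the 32% decrease: $821.2554735 × 0.68 = $558.45372198 ≈ $558.45.

$558.45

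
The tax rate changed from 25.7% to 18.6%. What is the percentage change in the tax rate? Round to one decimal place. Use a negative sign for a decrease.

The change is 18.6 − 25.7 = -7.1 percentage points.
Relative to the original 25.7%, that is -7.1 ÷ 25.7 ≈ -27.6%.

-27.6%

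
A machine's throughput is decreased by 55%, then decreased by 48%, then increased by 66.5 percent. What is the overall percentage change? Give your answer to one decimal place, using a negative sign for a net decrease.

-61.0%

The combined multiplier is 0.45 × 0.52 × 1.665 = 0.38961.
That corresponds to a decrease of 61.0%.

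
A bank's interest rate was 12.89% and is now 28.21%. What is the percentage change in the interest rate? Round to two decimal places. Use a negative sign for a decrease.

118.85%

The change is 28.21 − 12.89 = 15.32 percentage points.
Relative to the original 12.89%, that is 15.32 ÷ 12.89 ≈ 118.85%.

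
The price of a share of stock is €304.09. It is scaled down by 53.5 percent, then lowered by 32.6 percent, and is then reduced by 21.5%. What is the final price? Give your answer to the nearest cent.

€74.81

Each change multiplies by a factor: 0.465 × 0.674 × 0.785 = 0.24602685.
€304.09 × 0.24602685 = €74.8143048165 ≈ €74.81.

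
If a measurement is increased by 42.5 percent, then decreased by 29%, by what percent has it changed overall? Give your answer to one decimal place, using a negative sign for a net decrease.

1.2%

The combined multiplier is 1.425 × 0.71 = 1.01175.
That corresponds to an increase of 1.2%.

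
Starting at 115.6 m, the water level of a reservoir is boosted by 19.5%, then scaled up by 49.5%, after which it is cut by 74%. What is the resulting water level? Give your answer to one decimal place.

Each change multiplies by a factor: 1.195 × 1.495 × 0.26 = 0.4644965.
115.6 × 0.4644965 = 53.6957954 ≈ 53.7.

53.7 m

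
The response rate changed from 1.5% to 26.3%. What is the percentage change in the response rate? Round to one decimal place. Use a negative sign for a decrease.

1653.3%

The change is 26.3 − 1.5 = 24.8 percentage points.
Relative to the original 1.5%, that is 24.8 ÷ 1.5 ≈ 1653.3%.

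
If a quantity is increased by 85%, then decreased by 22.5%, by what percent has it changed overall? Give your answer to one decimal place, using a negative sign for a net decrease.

43.4%

An 85% increase multiplies by 1.85.
Then a 22.5% decrease: 1.85 × 0.775 = 1.43375.
Overall factor 1.43375, i.e. 43.4%.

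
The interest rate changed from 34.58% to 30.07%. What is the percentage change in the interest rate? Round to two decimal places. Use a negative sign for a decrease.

The change is 30.07 − 34.58 = -4.51 percentage points.
Relative to the original 34.58%, that is -4.51 ÷ 34.58 ≈ -13.04%.

-13.04%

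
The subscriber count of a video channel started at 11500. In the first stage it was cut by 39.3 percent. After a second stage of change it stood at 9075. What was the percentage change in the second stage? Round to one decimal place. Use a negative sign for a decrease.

After the first stage: 11500 × 0.607 = 6980.5.
Second-stage multiplier: 9075 ÷ 6980.5 ≈ 1.30005.
That is a change of 30.0%.

30.0%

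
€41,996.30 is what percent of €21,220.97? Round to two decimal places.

197.90%

€41,996.30 ÷ €21,220.97 ≈ 197.90%.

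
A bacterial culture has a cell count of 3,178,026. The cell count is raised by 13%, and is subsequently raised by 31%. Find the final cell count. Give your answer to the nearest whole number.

Apply the 13% increase: 3,178,026 × 1.13 = 3591169.38.
After the 31% increase: 3591169.38 × 1.31 = 4704431.8878 ≈ 4,704,432.

4,704,432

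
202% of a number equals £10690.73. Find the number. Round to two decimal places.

£10690.73 ÷ 2.02 ≈ £5292.44.

£5292.44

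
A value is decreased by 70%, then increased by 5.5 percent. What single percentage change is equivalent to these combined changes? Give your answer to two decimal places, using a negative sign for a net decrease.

-68.35%

A 70% decrease multiplies by 0.3.
Then a 5.5% increase: 0.3 × 1.055 = 0.3165.
Overall factor 0.3165, i.e. -68.35%.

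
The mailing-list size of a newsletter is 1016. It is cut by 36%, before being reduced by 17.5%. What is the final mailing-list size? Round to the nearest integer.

536

After the 36% decrease: 1016 × 0.64 = 650.24.
After the 17.5% decrease: 650.24 × 0.825 = 536.448 ≈ 536.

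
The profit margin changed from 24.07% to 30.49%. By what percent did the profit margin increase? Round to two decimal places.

The change is 30.49 − 24.07 = 6.42 percentage points.
Relative to the original 24.07%, that is 6.42 ÷ 24.07 ≈ 26.67%.
So the profit margin rose by 26.67%.

26.67%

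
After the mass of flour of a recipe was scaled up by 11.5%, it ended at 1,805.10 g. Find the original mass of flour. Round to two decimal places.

The overall multiplier applied was 1.115.
So the original mass of flour was 1,805.10 ÷ 1.115 ≈ 1,618.92 g.

1,618.92 g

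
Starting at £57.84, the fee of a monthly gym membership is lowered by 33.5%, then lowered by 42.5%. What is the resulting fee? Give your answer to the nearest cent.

Each change multiplies by a factor: 0.665 × 0.575 = 0.382375.
£57.84 × 0.382375 = £22.11657 ≈ £22.12.

£22.12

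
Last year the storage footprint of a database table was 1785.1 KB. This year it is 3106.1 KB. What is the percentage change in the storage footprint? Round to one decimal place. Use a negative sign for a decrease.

74.0%

Change: 3106.1 − 1785.1 = 1321.0.
Relative to the original: 1321.0 ÷ 1785.1 ≈ 74.0%.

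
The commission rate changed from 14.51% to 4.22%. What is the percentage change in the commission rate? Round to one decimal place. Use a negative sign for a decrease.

-70.9%

The change is 4.22 − 14.51 = -10.29 percentage points.
Relative to the original 14.51%, that is -10.29 ÷ 14.51 ≈ -70.9%.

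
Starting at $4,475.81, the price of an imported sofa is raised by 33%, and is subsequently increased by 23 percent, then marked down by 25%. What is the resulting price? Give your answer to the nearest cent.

33% increase: $4,475.81 × 1.33 = $5952.8273.
23% increase: $5952.8273 × 1.23 = $7321.977579.
After the 25% decrease: $7321.977579 × 0.75 = $5491.48318425 ≈ $5,491.48.

$5,491.48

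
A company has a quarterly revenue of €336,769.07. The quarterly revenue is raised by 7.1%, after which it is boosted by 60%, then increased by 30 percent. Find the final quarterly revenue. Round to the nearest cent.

€750,213.72

Apply the 7.1% increase: €336,769.07 × 1.071 = €360679.67397.
Apply the 60% increase: €360679.67397 × 1.6 = €577087.478352.
Apply the 30% increase: €577087.478352 × 1.3 = €750213.7218576 ≈ €750,213.72.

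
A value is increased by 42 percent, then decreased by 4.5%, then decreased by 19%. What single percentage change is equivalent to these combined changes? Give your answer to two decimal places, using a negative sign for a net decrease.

The combined multiplier is 1.42 × 0.955 × 0.81 = 1.098441.
That corresponds to an increase of 9.84%.

9.84%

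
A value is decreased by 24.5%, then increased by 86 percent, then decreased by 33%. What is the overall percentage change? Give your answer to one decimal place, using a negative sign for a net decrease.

-5.9%

The combined multiplier is 0.755 × 1.86 × 0.67 = 0.940881.
That corresponds to a decrease of 5.9%.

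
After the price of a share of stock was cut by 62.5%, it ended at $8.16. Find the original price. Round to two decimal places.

$21.76

The overall multiplier applied was 0.375.
So the original price was $8.16 ÷ 0.375 = $21.76.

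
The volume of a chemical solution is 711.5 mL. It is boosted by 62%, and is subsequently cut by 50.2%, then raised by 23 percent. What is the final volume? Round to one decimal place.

706.0 mL

After the 62% increase: 711.5 × 1.62 = 1152.63.
After the 50.2% decrease: 1152.63 × 0.498 = 574.00974.
23% increase: 574.00974 × 1.23 = 706.0319802 ≈ 706.0.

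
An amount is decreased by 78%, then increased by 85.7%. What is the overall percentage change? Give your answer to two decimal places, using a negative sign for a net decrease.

The combined multiplier is 0.22 × 1.857 = 0.40854.
That corresponds to a decrease of 59.15%.

-59.15%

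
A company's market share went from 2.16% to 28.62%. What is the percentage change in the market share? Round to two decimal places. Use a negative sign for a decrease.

The change is 28.62 − 2.16 = 26.46 percentage points.
Relative to the original 2.16%, that is 26.46 ÷ 2.16 = 1225.00%.

1225.00%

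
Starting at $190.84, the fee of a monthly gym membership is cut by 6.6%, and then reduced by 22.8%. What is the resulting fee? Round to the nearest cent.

$137.60

6.6% decrease: $190.84 × 0.934 = $178.24456.
Apply the 22.8% decrease: $178.24456 × 0.772 = $137.60480032 ≈ $137.60.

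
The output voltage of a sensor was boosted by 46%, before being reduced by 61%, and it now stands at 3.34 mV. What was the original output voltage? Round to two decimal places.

The overall multiplier applied was 1.46 × 0.39 = 0.5694.
So the original output voltage was 3.34 ÷ 0.5694 ≈ 5.87 mV.

5.87 mV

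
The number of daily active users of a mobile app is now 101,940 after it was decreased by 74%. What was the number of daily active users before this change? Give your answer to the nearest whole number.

392,077

The overall multiplier applied was 0.26.
So the original number of daily active users was 101,940 ÷ 0.26 ≈ 392,077.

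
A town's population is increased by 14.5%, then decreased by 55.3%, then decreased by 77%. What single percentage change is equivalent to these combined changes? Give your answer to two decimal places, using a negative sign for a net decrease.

A 14.5% increase multiplies by 1.145.
Then a 55.3% decrease: 1.145 × 0.447 = 0.511815.
Then a 77% decrease: 0.511815 × 0.23 = 0.11771745.
Overall factor 0.11771745, i.e. -88.23%.

-88.23%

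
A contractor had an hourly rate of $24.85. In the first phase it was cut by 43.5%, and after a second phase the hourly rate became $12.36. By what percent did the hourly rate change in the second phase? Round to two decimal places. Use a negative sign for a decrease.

-11.97%

After the first phase: $24.85 × 0.565 = $14.04025.
Second-phase multiplier: $12.36 ÷ $14.04025 ≈ 0.880326.
That is a change of -11.97%.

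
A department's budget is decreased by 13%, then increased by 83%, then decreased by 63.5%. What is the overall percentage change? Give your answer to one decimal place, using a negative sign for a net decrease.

A 13% decrease multiplies by 0.87.
Then an 83% increase: 0.87 × 1.83 = 1.5921.
Then a 63.5% decrease: 1.5921 × 0.365 = 0.5811165.
Overall factor 0.5811165, i.e. -41.9%.

-41.9%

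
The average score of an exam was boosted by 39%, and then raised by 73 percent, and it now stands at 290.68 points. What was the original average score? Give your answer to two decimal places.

120.88 points

Undoing the 73% increase: 290.68 ÷ 1.73 ≈ 168.023121.
Undoing the 39% increase: 168.023121 ÷ 1.39 ≈ 120.88 points.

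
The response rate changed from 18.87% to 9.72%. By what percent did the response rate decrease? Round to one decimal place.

The change is 9.72 − 18.87 = -9.15 percentage points.
Relative to the original 18.87%, that is -9.15 ÷ 18.87 ≈ -48.5%.
So the response rate fell by 48.5%.

48.5%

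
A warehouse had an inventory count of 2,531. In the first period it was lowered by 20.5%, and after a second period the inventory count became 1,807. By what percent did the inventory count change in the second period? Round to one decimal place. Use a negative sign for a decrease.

After the first period: 2,531 × 0.795 = 2012.145.
Second-period multiplier: 1,807 ÷ 2012.145 ≈ 0.89805.
That is a change of -10.2%.

-10.2%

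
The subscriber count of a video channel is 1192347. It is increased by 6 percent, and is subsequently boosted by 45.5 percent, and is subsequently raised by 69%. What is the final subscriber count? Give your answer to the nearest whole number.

Each change multiplies by a factor: 1.06 × 1.455 × 1.69 = 2.606487.
1192347 × 2.606487 = 3107836.954989 ≈ 3107837.

3107837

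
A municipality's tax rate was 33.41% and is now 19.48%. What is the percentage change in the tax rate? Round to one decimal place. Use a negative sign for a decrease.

-41.7%

The change is 19.48 − 33.41 = -13.93 percentage points.
Relative to the original 33.41%, that is -13.93 ÷ 33.41 ≈ -41.7%.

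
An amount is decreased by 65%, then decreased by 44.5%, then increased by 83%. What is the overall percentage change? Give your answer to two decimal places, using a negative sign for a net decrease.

A 65% decrease multiplies by 0.35.
Then a 44.5% decrease: 0.35 × 0.555 = 0.19425.
Then an 83% increase: 0.19425 × 1.83 = 0.3554775.
Overall factor 0.3554775, i.e. -64.45%.

-64.45%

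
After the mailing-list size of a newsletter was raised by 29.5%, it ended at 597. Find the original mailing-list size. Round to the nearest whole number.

The overall multiplier applied was 1.295.
So the original mailing-list size was 597 ÷ 1.295 ≈ 461.

461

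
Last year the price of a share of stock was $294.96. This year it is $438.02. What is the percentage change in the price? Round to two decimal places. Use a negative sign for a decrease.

48.50%

Change: $438.02 − $294.96 = $143.06.
Relative to the original: $143.06 ÷ $294.96 ≈ 48.50%.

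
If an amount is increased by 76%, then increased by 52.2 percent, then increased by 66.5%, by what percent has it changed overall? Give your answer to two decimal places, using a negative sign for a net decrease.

346.01%

The combined multiplier is 1.76 × 1.522 × 1.665 = 4.4600688.
That corresponds to an increase of 346.01%.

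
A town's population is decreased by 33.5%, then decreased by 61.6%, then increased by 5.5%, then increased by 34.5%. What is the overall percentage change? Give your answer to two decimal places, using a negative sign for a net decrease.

A 33.5% decrease multiplies by 0.665.
Then a 61.6% decrease: 0.665 × 0.384 = 0.25536.
Then a 5.5% increase: 0.25536 × 1.055 = 0.2694048.
Then a 34.5% increase: 0.2694048 × 1.345 = 0.362349456.
Overall factor 0.362349456, i.e. -63.77%.

-63.77%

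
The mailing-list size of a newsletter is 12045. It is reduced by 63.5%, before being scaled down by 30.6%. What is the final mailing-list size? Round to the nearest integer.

3051

Apply the 63.5% decrease: 12045 × 0.365 = 4396.425.
Apply the 30.6% decrease: 4396.425 × 0.694 = 3051.11895 ≈ 3051.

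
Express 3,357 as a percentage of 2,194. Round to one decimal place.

3,357 ÷ 2,194 ≈ 153.0%.

153.0%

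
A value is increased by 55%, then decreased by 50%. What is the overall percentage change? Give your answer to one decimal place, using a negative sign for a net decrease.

A 55% increase multiplies by 1.55.
Then a 50% decrease: 1.55 × 0.5 = 0.775.
Overall factor 0.775, i.e. -22.5%.

-22.5%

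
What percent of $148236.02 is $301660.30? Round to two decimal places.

$301660.30 ÷ $148236.02 ≈ 203.50%.

203.50%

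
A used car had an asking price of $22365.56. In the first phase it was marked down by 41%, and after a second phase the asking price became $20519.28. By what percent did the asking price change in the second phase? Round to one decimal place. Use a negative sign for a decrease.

After the first phase: $22365.56 × 0.59 = $13195.6804.
Second-phase multiplier: $20519.28 ÷ $13195.6804 ≈ 1.555.
That is a change of 55.5%.

55.5%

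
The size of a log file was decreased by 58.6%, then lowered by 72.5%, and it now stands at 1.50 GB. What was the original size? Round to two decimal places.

13.18 GB

Undoing the 72.5% decrease: 1.50 ÷ 0.275 ≈ 5.454545.
Undoing the 58.6% decrease: 5.454545 ÷ 0.414 ≈ 13.18 GB.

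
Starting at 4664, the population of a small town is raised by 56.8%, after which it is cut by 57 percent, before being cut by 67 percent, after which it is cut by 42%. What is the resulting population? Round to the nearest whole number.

After the 56.8% increase: 4664 × 1.568 = 7313.152.
After the 57% decrease: 7313.152 × 0.43 = 3144.65536.
After the 67% decrease: 3144.65536 × 0.33 = 1037.7362688.
42% decrease: 1037.7362688 × 0.58 = 601.887035904 ≈ 602.

602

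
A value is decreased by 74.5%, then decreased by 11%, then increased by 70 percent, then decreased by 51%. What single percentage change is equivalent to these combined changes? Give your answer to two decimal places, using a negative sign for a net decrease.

A 74.5% decrease multiplies by 0.255.
Then an 11% decrease: 0.255 × 0.89 = 0.22695.
Then a 70% increase: 0.22695 × 1.7 = 0.385815.
Then a 51% decrease: 0.385815 × 0.49 = 0.18904935.
Overall factor 0.18904935, i.e. -81.10%.

-81.10%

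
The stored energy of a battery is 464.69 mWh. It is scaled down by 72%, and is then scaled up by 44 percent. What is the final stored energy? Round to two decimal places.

187.36 mWh

After the 72% decrease: 464.69 × 0.28 = 130.1132.
44% increase: 130.1132 × 1.44 = 187.363008 ≈ 187.36.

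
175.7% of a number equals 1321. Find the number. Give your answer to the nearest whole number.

752

1321 ÷ 1.757 ≈ 752.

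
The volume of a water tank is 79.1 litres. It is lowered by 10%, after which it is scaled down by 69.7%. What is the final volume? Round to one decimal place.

After the 10% decrease: 79.1 × 0.9 = 71.19.
After the 69.7% decrease: 71.19 × 0.303 = 21.57057 ≈ 21.6.

21.6 litres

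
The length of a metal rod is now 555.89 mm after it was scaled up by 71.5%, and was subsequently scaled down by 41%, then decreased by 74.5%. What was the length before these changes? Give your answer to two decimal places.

Undoing the 74.5% decrease: 555.89 ÷ 0.255 ≈ 2179.960784.
Undoing the 41% decrease: 2179.960784 ÷ 0.59 ≈ 3694.848786.
Undoing the 71.5% increase: 3694.848786 ÷ 1.715 ≈ 2,154.43 mm.

2,154.43 mm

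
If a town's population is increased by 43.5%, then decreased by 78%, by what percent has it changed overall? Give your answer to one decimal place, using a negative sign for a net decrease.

A 43.5% increase multiplies by 1.435.
Then a 78% decrease: 1.435 × 0.22 = 0.3157.
Overall factor 0.3157, i.e. -68.4%.

-68.4%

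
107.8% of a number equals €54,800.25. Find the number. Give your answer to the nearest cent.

€50,835.11

€54,800.25 ÷ 1.078 ≈ €50,835.11.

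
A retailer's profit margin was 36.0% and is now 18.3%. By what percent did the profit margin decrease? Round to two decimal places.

The change is 18.3 − 36.0 = -17.7 percentage points.
Relative to the original 36.0%, that is -17.7 ÷ 36.0 ≈ -49.17%.
So the profit margin fell by 49.17%.

49.17%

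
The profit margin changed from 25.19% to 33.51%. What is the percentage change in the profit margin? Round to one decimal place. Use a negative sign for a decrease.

33.0%

The change is 33.51 − 25.19 = 8.32 percentage points.
Relative to the original 25.19%, that is 8.32 ÷ 25.19 ≈ 33.0%.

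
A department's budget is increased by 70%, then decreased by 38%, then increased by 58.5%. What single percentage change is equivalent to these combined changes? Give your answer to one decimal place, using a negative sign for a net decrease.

A 70% increase multiplies by 1.7.
Then a 38% decrease: 1.7 × 0.62 = 1.054.
Then a 58.5% increase: 1.054 × 1.585 = 1.67059.
Overall factor 1.67059, i.e. 67.1%.

67.1%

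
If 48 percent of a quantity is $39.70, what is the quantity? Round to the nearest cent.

$39.70 ÷ 0.48 ≈ $82.71.

$82.71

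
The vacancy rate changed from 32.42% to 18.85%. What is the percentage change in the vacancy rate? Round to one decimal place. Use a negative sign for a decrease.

The change is 18.85 − 32.42 = -13.57 percentage points.
Relative to the original 32.42%, that is -13.57 ÷ 32.42 ≈ -41.9%.

-41.9%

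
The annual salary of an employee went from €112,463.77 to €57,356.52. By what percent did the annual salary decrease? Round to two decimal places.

49.00%

Change: €57,356.52 − €112,463.77 = -€55,107.25.
Relative to the original: -€55,107.25 ÷ €112,463.77 ≈ -49.00%.
So the annual salary decreased by 49.00%.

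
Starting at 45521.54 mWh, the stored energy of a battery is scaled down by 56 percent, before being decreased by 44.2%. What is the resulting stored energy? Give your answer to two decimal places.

After the 56% decrease: 45521.54 × 0.44 = 20029.4776.
Apply the 44.2% decrease: 20029.4776 × 0.558 = 11176.4485008 ≈ 11176.45.

11176.45 mWh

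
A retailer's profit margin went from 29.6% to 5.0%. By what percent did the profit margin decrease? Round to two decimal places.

83.11%

The change is 5.0 − 29.6 = -24.6 percentage points.
Relative to the original 29.6%, that is -24.6 ÷ 29.6 ≈ -83.11%.
So the profit margin fell by 83.11%.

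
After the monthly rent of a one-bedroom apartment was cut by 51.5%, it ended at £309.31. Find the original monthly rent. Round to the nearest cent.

The overall multiplier applied was 0.485.
So the original monthly rent was £309.31 ÷ 0.485 ≈ £637.75.

£637.75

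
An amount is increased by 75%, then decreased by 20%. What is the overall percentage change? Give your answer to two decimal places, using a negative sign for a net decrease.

40.00%

The combined multiplier is 1.75 × 0.8 = 1.4.
That corresponds to an increase of 40.00%.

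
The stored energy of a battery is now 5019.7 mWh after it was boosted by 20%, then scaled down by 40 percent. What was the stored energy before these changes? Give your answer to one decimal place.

The overall multiplier applied was 1.2 × 0.6 = 0.72.
So the original stored energy was 5019.7 ÷ 0.72 ≈ 6971.8 mWh.

6971.8 mWh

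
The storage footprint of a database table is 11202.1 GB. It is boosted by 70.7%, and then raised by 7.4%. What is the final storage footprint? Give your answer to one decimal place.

Apply the 70.7% increase: 11202.1 × 1.707 = 19121.9847.
Apply the 7.4% increase: 19121.9847 × 1.074 = 20537.0115678 ≈ 20537.0.

20537.0 GB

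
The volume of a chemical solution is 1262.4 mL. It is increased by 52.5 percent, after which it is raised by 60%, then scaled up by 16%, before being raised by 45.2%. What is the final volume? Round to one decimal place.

52.5% increase: 1262.4 × 1.525 = 1925.16.
60% increase: 1925.16 × 1.6 = 3080.256.
16% increase: 3080.256 × 1.16 = 3573.09696.
After the 45.2% increase: 3573.09696 × 1.452 = 5188.13678592 ≈ 5188.1.

5188.1 mL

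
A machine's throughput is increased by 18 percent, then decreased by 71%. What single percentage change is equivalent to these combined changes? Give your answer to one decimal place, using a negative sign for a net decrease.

-65.8%

An 18% increase multiplies by 1.18.
Then a 71% decrease: 1.18 × 0.29 = 0.3422.
Overall factor 0.3422, i.e. -65.8%.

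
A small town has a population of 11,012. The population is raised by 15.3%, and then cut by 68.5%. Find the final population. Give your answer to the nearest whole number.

Each change multiplies by a factor: 1.153 × 0.315 = 0.363195.
11,012 × 0.363195 = 3999.50334 ≈ 4,000.

4,000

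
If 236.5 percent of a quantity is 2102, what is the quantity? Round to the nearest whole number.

889

2102 ÷ 2.365 ≈ 889.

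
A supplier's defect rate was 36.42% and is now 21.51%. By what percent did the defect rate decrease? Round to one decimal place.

The change is 21.51 − 36.42 = -14.91 percentage points.
Relative to the original 36.42%, that is -14.91 ÷ 36.42 ≈ -40.9%.
So the defect rate fell by 40.9%.

40.9%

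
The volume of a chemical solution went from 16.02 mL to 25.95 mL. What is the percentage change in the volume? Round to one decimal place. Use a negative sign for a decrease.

Change: 25.95 − 16.02 = 9.93.
Relative to the original: 9.93 ÷ 16.02 ≈ 62.0%.

62.0%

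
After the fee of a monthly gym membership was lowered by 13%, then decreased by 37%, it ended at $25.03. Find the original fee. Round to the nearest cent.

$45.67

The overall multiplier applied was 0.87 × 0.63 = 0.5481.
So the original fee was $25.03 ÷ 0.5481 ≈ $45.67.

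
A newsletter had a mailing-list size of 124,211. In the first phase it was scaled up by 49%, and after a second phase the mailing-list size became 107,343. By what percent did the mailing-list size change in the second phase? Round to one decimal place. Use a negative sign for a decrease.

-42.0%

After the first phase: 124,211 × 1.49 = 185074.39.
Second-phase multiplier: 107,343 ÷ 185074.39 ≈ 0.58.
That is a change of -42.0%.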